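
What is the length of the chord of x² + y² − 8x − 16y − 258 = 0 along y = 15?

The distance from (4, 8) to the line is 7, and r² = 338.
Chord = 2√(r² − d²) = 2·√(289) = 34.

34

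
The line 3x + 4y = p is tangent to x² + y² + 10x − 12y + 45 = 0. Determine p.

p = −11 or p = 29

Tangency holds when the distance from the centre (−5, 6) to the line equals the radius 4:
|3·(−5) + 4·6 − p| / √25 = 4
|p − (9)| = 4·5, so p = 29 or p = −11.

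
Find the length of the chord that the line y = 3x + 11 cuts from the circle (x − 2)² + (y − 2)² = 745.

Centre (2, 2), r² = 745. Perpendicular distance d from centre to line = |15| / √10 = 15/√10.
Chord = 2√(r² − d²) = 2·√(1445/2) = 17√10.

17√10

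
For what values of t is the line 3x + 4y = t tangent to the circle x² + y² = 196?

t = −70 or t = 70

The line touches the circle iff its distance from (0, 0) is 14:
|3·0 + 4·0 − t| / √25 = 14
|t| = 14·5, so t = 70 or t = −70.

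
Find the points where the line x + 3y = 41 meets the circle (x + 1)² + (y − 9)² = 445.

Express y = (41 − x)/3 and substitute into the circle:
10x² − 10x − 3800 = 0  ⟹  x² − x − 380 = 0
x = 20 or x = −19, giving (20, 7) and (−19, 20).

(−19, 20) and (20, 7)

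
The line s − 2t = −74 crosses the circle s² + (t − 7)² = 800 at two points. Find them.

From the line, t = (74 + s)/2. Substituting:
5s² + 120s + 400 = 0  ⟹  s² + 24s + 80 = 0
s = −4 or s = −20, giving (−4, 35) and (−20, 27).

(−20, 27) and (−4, 35)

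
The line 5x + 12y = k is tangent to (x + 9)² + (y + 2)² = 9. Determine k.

The line touches the circle iff its distance from (−9, −2) is 3:
|5·(−9) + 12·(−2) − k| / √169 = 3
|k − (−69)| = 3·13, so k = −30 or k = −108.

k = −108 or k = −30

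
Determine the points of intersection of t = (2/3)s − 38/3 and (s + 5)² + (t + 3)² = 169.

(−5, −16) and (7, −8)

Express t = (−38 + 2s)/3 and substitute into the circle:
13s² − 26s − 455 = 0  ⟹  s² − 2s − 35 = 0
s = 7 or s = −5, giving (7, −8) and (−5, −16).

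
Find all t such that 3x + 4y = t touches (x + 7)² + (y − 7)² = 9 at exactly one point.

For a tangent, require d(centre, line) = r = 3.
|3·(−7) + 4·7 − t| / √25 = 3
|t − (7)| = 3·5, so t = 22 or t = −8.

t = −8 or t = 22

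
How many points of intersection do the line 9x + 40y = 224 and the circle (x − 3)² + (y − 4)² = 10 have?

2

Substituting the line into the circle gives 1681x² − 10752x + 2496 = 0.
Discriminant = (−10752)² − 4·1681·(2496) = 98822400 > 0.
Two real roots: the line is a secant.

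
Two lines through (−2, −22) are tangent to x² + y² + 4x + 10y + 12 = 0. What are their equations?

4x + y = −30 and 4x − y = 14

Write the tangent as mx − y + (−22 − m·(−2)) = 0 and set its distance from the centre to √17:
(0m − (17))² = 17(m² + 1)
m² − 16 = 0, so m = −4 or m = 4.
With m = −4: 4x + y = −30. With m = 4: 4x − y = 14.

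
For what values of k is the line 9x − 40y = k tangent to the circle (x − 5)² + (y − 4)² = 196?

k = −689 or k = 459

For a tangent, require d(centre, line) = r = 14.
|9·5 − 40·4 − k| / √1681 = 14
|k − (−115)| = 14·41, so k = 459 or k = −689.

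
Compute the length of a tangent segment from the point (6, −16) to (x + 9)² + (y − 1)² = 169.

The centre is (−9, 1) and r = 13. The square of the distance from P to the centre is 225 + 289 = 514.
By the tangent–radius right angle, tangent length = √(|PO|² − r²) = √345.

√345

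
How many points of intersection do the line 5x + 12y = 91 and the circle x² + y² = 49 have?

1

Substituting the line into the circle gives 169x² − 910x + 1225 = 0.
Δ = 828100 − 828100 = 0.
A repeated root: the line is tangent.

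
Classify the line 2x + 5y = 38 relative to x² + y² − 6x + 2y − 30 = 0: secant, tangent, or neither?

Substituting the line into the circle gives 29x² − 322x + 1074 = 0.
Δ = 103684 − 124584 = −20900.
No real roots: the line does not meet the circle.

neither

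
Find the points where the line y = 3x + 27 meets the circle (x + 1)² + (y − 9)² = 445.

(−12, −9) and (1, 30)

From the line, y = 3x + 27. Substituting:
10x² + 110x − 120 = 0  ⟹  x² + 11x − 12 = 0
x = 1 or x = −12, giving (1, 30) and (−12, −9).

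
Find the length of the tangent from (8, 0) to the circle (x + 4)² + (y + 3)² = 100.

√53

Centre (−4, −3), r² = 100. |PO|² = (12)² + (3)² = 153.
The tangent meets the radius at right angles, so tangent² = |PO|² − r² = 153 − 100 = 53.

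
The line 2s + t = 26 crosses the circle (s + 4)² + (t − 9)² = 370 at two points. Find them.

(−1, 28) and (13, 0)

Substitute t = −2s + 26:
5s² − 60s − 65 = 0  ⟹  s² − 12s − 13 = 0
s = 13 or s = −1, giving (13, 0) and (−1, 28).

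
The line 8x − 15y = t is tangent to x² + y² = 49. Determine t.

t = −119 or t = 119

Tangency holds when the distance from the centre (0, 0) to the line equals the radius 7:
|8·0 − 15·0 − t| / √289 = 7
|t| = 7·17, so t = 119 or t = −119.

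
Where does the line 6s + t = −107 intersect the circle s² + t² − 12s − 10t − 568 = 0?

From the line, t = −6s − 107. Substituting:
37s² + 1332s + 11951 = 0  ⟹  s² + 36s + 323 = 0
s = −17 or s = −19, giving (−17, −5) and (−19, 7).

(−19, 7) and (−17, −5)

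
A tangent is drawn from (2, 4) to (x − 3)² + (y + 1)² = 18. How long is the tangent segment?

2√2

Centre (3, −1), r² = 18. |PO|² = (−1)² + (5)² = 26.
Power of the point: PT² = |PO|² − r² = 8, so PT = 2√2.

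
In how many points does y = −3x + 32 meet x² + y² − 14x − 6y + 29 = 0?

Substituting the line into the circle gives 10x² − 188x + 861 = 0.
Discriminant = (−188)² − 4·10·(861) = 904 > 0.
Two real roots: the line is a secant.

2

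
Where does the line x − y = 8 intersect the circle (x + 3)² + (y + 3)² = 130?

From the line, y = x − 8. Substituting:
2x² − 4x − 96 = 0  ⟹  x² − 2x − 48 = 0
x = 8 or x = −6, giving (8, 0) and (−6, −14).

(−6, −14) and (8, 0)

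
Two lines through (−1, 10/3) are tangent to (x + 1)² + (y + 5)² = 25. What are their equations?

4x − 3y = −14 and 4x + 3y = 6

Let a tangent through (−1, 10/3) have slope m. Its distance from (−1, −5) must equal 5:
(0m − (−25/3))² = 25(m² + 1)
9m² − 16 = 0, so m = 4/3 or m = −4/3.
With m = 4/3: 4x − 3y = −14. With m = −4/3: 4x + 3y = 6.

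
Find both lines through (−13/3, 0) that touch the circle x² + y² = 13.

3x + 2y = −13 and 3x − 2y = −13

Write the tangent as mx − y + (0 − m·(−13/3)) = 0 and set its distance from the centre to √13:
[m·(13/3) − (0)]² = 13(m² + 1)
4m² − 9 = 0, so m = −3/2 or m = 3/2.
With m = −3/2: 3x + 2y = −13. With m = 3/2: 3x − 2y = −13.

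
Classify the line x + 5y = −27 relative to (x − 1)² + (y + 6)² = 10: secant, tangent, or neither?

Substituting the line into the circle gives 26x² − 56x − 216 = 0.
Discriminant = (−56)² − 4·26·(−216) = 25600 > 0.
Two real roots: the line is a secant.

secant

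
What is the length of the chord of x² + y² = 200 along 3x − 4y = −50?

20

Express y = (50 + 3x)/4 and substitute into the circle:
25x² + 300x − 700 = 0  ⟹  x² + 12x − 28 = 0
x = 2 or x = −14, giving (2, 14) and (−14, 2).
|(2, 14) − (−14, 2)| = √((16)² + (12)²) = 20.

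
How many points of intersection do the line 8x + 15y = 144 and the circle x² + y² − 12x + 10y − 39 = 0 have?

0

Substituting the line into the circle gives 289x² − 6204x + 33561 = 0.
Δ = 38489616 − 38796516 = −306900.
No real roots: the line does not meet the circle.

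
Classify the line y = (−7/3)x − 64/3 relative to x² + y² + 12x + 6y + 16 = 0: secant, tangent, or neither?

Substituting the line into the circle gives 58x² + 878x + 3088 = 0.
Δ = 770884 − 716416 = 54468.
Two real roots: the line is a secant.

secant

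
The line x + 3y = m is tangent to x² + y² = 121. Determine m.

For a tangent, require d(centre, line) = r = 11.
|1·0 + 3·0 − m| / √10 = 11
|m| = 11√10.

m = ±11√10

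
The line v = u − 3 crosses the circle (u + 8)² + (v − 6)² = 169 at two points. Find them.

(−3, −6) and (4, 1)

From the line, v = u − 3. Substituting:
2u² − 2u − 24 = 0  ⟹  u² − u − 12 = 0
u = 4 or u = −3, giving (4, 1) and (−3, −6).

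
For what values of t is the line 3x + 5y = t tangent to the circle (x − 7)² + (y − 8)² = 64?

For a tangent, require d(centre, line) = r = 8.
|3·7 + 5·8 − t| / √34 = 8
|t − (61)| = 8√34.

t = 61 ± 8√34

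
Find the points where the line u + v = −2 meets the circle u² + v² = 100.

Substitute v = −u − 2:
2u² + 4u − 96 = 0  ⟹  u² + 2u − 48 = 0
u = 6 or u = −8, giving (6, −8) and (−8, 6).

(−8, 6) and (6, −8)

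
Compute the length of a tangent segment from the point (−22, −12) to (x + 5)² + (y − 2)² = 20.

√465

The centre is (−5, 2) and r = 2√5. The square of the distance from P to the centre is 289 + 196 = 485.
By the tangent–radius right angle, tangent length = √(|PO|² − r²) = √465.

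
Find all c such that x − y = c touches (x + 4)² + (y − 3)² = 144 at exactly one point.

The line touches the circle iff its distance from (−4, 3) is 12:
|1·(−4) − 1·3 − c| / √2 = 12
|c − (−7)| = 12√2.

c = −7 ± 12√2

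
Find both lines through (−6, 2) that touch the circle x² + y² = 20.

A line y − (2) = m(x − (−6)) is tangent when its distance from (0, 0) is 2√5:
(6m − (−2))² = 20(m² + 1)
2m² + 3m − 2 = 0, so m = 1/2 or m = −2.
With m = 1/2: x − 2y = −10. With m = −2: 2x + y = −10.

x − 2y = −10 and 2x + y = −10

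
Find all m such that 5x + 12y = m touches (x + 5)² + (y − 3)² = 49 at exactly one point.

For a tangent, require d(centre, line) = r = 7.
|5·(−5) + 12·3 − m| / √169 = 7
|m − (11)| = 7·13, so m = 102 or m = −80.

m = −80 or m = 102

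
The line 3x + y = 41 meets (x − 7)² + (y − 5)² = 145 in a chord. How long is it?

From the line, y = −3x + 41. Substituting:
10x² − 230x + 1200 = 0  ⟹  x² − 23x + 120 = 0
x = 15 or x = 8, giving (15, −4) and (8, 17).
Chord length = distance between (15, −4) and (8, 17) = √490 = 7√10.

7√10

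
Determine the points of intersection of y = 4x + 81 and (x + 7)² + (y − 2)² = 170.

Substitute y = 4x + 81:
17x² + 646x + 6120 = 0  ⟹  x² + 38x + 360 = 0
x = −18 or x = −20, giving (−18, 9) and (−20, 1).

(−20, 1) and (−18, 9)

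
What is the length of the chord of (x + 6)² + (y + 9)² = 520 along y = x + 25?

16√2

From the line, y = x + 25. Substituting:
2x² + 80x + 672 = 0  ⟹  x² + 40x + 336 = 0
x = −12 or x = −28, giving (−12, 13) and (−28, −3).
Chord length = distance between (−12, 13) and (−28, −3) = √512 = 16√2.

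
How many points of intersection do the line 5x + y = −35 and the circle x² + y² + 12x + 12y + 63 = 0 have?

d² = (5·(−6) + 1·(−6) − (−35))²/26 = 1/26; r² = 9.
Since d² < r², the line cuts the circle twice.

2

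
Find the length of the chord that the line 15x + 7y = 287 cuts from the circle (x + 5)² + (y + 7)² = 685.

√274

The distance from (−5, −7) to the line is 411/√274, and r² = 685.
Chord = 2√(r² − d²) = 2·√(137/2) = √274.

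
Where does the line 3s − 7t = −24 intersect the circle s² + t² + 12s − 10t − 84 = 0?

(−15, −3) and (6, 6)

Substitute t = (24 + 3s)/7:
58s² + 522s − 5220 = 0  ⟹  s² + 9s − 90 = 0
s = 6 or s = −15, giving (6, 6) and (−15, −3).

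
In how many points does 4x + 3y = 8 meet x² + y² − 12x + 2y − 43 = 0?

2

Substituting the line into the circle gives 25x² − 196x − 275 = 0.
Δ = 38416 − (−27500) = 65916.
Two real roots: the line is a secant.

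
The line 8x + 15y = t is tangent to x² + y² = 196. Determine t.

t = −238 or t = 238

The line touches the circle iff its distance from (0, 0) is 14:
|8·0 + 15·0 − t| / √289 = 14
|t| = 14·17, so t = 238 or t = −238.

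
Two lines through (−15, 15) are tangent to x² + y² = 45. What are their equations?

A line y − (15) = m(x − (−15)) is tangent when its distance from (0, 0) is 3√5:
(15m − (−15))² = 45(m² + 1)
2m² + 5m + 2 = 0, so m = −1/2 or m = −2.
Through (−15, 15) these give x + 2y = 15 and 2x + y = −15.

x + 2y = 15 and 2x + y = −15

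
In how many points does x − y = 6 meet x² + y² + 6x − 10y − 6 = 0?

d² = (1·(−3) − 1·5 − (6))²/2 = 98; r² = 40.
Since d² > r², the line lies outside the circle.

0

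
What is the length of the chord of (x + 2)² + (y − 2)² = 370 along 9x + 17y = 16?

2√370

Express y = (16 − 9x)/17 and substitute into the circle:
370x² + 1480x − 105450 = 0  ⟹  x² + 4x − 285 = 0
x = 15 or x = −19, giving (15, −7) and (−19, 11).
|(15, −7) − (−19, 11)| = √((34)² + (−18)²) = 2√370.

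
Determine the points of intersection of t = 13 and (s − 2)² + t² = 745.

(−22, 13) and (26, 13)

Express t = 13 and substitute into the circle:
s² − 4s − 572 = 0
s = 26 or s = −22, giving (26, 13) and (−22, 13).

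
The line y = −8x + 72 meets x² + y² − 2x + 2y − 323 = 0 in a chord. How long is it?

From the line, y = −8x + 72. Substituting:
65x² − 1170x + 5005 = 0  ⟹  x² − 18x + 77 = 0
x = 11 or x = 7, giving (11, −16) and (7, 16).
|(11, −16) − (7, 16)| = √((4)² + (−32)²) = 4√65.

4√65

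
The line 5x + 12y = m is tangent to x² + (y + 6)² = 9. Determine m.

For a tangent, require d(centre, line) = r = 3.
|5·0 + 12·(−6) − m| / √169 = 3
|m − (−72)| = 3·13, so m = −33 or m = −111.

m = −111 or m = −33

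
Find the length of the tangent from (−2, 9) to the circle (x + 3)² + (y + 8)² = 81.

√209

With centre O = (−3, −8), |OP|² = 290 and r² = 81.
By the tangent–radius right angle, tangent length = √(|PO|² − r²) = √209.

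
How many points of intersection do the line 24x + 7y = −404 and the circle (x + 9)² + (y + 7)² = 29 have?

Substituting the line into the circle gives 625x² + 17922x + 128573 = 0.
Discriminant = (17922)² − 4·625·(128573) = −234416 < 0.
No real roots: the line does not meet the circle.

0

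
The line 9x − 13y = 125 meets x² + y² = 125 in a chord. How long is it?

5√10

Centre (0, 0), r² = 125. Perpendicular distance d from centre to line = |−125| / √250 = 125/√250.
Chord = 2√(r² − d²) = 2·√(125/2) = 5√10.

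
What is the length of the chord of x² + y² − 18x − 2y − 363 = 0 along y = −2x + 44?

Centre (9, 1), r² = 445. Perpendicular distance d from centre to line = |−25| / √5 = 25/√5.
Half the chord is √(r² − d²) = √(320), so the full chord is 16√5.

16√5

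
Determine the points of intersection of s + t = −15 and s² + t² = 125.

(−10, −5) and (−5, −10)

From the line, t = −s − 15. Substituting:
2s² + 30s + 100 = 0  ⟹  s² + 15s + 50 = 0
s = −5 or s = −10, giving (−5, −10) and (−10, −5).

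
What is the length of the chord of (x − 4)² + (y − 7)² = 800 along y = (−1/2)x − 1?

The distance from (4, 7) to the line is 20/√5, and r² = 800.
Half the chord is √(r² − d²) = √(720), so the full chord is 24√5.

24√5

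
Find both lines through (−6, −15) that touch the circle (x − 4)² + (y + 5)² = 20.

A line y − (−15) = m(x − (−6)) is tangent when its distance from (4, −5) is 2√5:
[m·(10) − (10)]² = 20(m² + 1)
2m² − 5m + 2 = 0, so m = 1/2 or m = 2.
With m = 1/2: x − 2y = 24. With m = 2: 2x − y = 3.

x − 2y = 24 and 2x − y = 3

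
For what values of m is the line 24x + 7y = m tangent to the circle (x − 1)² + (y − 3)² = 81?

Tangency holds when the distance from the centre (1, 3) to the line equals the radius 9:
|24·1 + 7·3 − m| / √625 = 9
|m − (45)| = 9·25, so m = 270 or m = −180.

m = −180 or m = 270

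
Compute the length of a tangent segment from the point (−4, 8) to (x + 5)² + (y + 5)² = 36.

The centre is (−5, −5) and r = 6. The square of the distance from P to the centre is 1 + 169 = 170.
The tangent meets the radius at right angles, so tangent² = |PO|² − r² = 170 − 36 = 134.

√134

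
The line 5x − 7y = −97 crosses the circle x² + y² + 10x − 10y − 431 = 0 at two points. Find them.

From the line, y = (97 + 5x)/7. Substituting:
74x² + 1110x − 18500 = 0  ⟹  x² + 15x − 250 = 0
x = 10 or x = −25, giving (10, 21) and (−25, −4).

(−25, −4) and (10, 21)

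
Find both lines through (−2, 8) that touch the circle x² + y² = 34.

3x + 5y = 34 and 5x − 3y = −34

A line y − (8) = m(x − (−2)) is tangent when its distance from (0, 0) is √34:
[m·(2) − (−8)]² = 34(m² + 1)
15m² − 16m − 15 = 0, so m = −3/5 or m = 5/3.
With m = −3/5: 3x + 5y = 34. With m = 5/3: 5x − 3y = −34.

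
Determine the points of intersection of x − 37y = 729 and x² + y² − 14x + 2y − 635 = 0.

From the line, y = (−729 + x)/37. Substituting:
1370x² − 20550x − 391820 = 0  ⟹  x² − 15x − 286 = 0
x = 26 or x = −11, giving (26, −19) and (−11, −20).

(−11, −20) and (26, −19)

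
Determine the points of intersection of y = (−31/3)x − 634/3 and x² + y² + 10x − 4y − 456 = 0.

(−22, 16) and (−19, −15)

From the line, y = (−634 − 31x)/3. Substituting:
970x² + 39770x + 405460 = 0  ⟹  x² + 41x + 418 = 0
x = −19 or x = −22, giving (−19, −15) and (−22, 16).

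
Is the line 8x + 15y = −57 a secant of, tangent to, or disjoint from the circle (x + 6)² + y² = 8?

secant

Centre (−6, 0), r² = 8. Distance² from centre to line = (9)²/289 = 81/289.
Since d² < r², the line cuts the circle twice.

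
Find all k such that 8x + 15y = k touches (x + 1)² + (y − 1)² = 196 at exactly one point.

k = −231 or k = 245

For a tangent, require d(centre, line) = r = 14.
|8·(−1) + 15·1 − k| / √289 = 14
|k − (7)| = 14·17, so k = 245 or k = −231.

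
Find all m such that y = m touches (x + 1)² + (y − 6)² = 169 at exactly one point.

m = −7 or m = 19

For a tangent, require d(centre, line) = r = 13.
|0·(−1) + 1·6 − m| / √1 = 13
|m − (6)| = 13, so m = 19 or m = −7.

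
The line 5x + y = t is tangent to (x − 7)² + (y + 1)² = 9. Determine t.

t = 34 ± 3√26

Tangency holds when the distance from the centre (7, −1) to the line equals the radius 3:
|5·7 + 1·(−1) − t| / √26 = 3
|t − (34)| = 3√26.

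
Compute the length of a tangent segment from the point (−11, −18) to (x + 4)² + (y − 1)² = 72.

13√2

With centre O = (−4, 1), |OP|² = 410 and r² = 72.
Power of the point: PT² = |PO|² − r² = 338, so PT = 13√2.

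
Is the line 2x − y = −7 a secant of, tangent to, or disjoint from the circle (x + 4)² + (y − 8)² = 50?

Centre (−4, 8), r² = 50. Distance² from centre to line = (−9)²/5 = 81/5.
Since d² < r², the line cuts the circle twice.

secant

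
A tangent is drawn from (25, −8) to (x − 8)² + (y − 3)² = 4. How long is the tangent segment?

√406

Centre (8, 3), r² = 4. |PO|² = (17)² + (−11)² = 410.
The tangent meets the radius at right angles, so tangent² = |PO|² − r² = 410 − 4 = 406.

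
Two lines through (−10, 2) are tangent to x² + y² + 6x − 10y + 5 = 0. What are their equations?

5x − 2y = −54 and 2x + 5y = −10

A line y − (2) = m(x − (−10)) is tangent when its distance from (−3, 5) is √29:
[m·(7) − (3)]² = 29(m² + 1)
10m² − 21m − 10 = 0, so m = 5/2 or m = −2/5.
With m = 5/2: 5x − 2y = −54. With m = −2/5: 2x + 5y = −10.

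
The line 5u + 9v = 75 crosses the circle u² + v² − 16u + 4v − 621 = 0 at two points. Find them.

(−12, 15) and (33, −10)

Express v = (75 − 5u)/9 and substitute into the circle:
106u² − 2226u − 41976 = 0  ⟹  u² − 21u − 396 = 0
u = 33 or u = −12, giving (33, −10) and (−12, 15).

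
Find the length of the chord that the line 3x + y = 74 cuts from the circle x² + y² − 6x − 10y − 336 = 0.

2√10

The distance from (3, 5) to the line is 60/√10, and r² = 370.
Half the chord is √(r² − d²) = √(10), so the full chord is 2√10.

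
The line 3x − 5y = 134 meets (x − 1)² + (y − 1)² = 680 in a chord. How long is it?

4√34

The distance from (1, 1) to the line is 136/√34, and r² = 680.
Half the chord is √(r² − d²) = √(136), so the full chord is 4√34.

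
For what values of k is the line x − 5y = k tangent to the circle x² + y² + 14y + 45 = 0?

k = 35 ± 2√26

Tangency holds when the distance from the centre (0, −7) to the line equals the radius 2:
|1·0 − 5·(−7) − k| / √26 = 2
|k − (35)| = 2√26.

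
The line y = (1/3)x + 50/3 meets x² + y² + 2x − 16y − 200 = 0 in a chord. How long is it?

Substitute y = (50 + x)/3:
10x² + 70x − 1700 = 0  ⟹  x² + 7x − 170 = 0
x = 10 or x = −17, giving (10, 20) and (−17, 11).
Chord length = distance between (10, 20) and (−17, 11) = √810 = 9√10.

9√10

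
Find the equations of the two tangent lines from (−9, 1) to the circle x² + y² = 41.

A line y − (1) = m(x − (−9)) is tangent when its distance from (0, 0) is √41:
(9m − (−1))² = 41(m² + 1)
20m² + 9m − 20 = 0, so m = 4/5 or m = −5/4.
With m = 4/5: 4x − 5y = −41. With m = −5/4: 5x + 4y = −41.

4x − 5y = −41 and 5x + 4y = −41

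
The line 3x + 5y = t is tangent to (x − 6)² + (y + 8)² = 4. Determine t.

Tangency holds when the distance from the centre (6, −8) to the line equals the radius 2:
|3·6 + 5·(−8) − t| / √34 = 2
|t − (−22)| = 2√34.

t = −22 ± 2√34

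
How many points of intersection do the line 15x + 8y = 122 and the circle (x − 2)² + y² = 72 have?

2

Substituting the line into the circle gives 289x² − 3916x + 10532 = 0.
Δ = 15335056 − 12174992 = 3160064.
Two real roots: the line is a secant.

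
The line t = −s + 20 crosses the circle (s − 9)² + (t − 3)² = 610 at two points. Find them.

Express t = −s + 20 and substitute into the circle:
2s² − 52s − 240 = 0  ⟹  s² − 26s − 120 = 0
s = 30 or s = −4, giving (30, −10) and (−4, 24).

(−4, 24) and (30, −10)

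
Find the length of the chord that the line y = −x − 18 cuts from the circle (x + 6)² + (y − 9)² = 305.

13√2

Centre (−6, 9), r² = 305. Perpendicular distance d from centre to line = |21| / √2 = 21/√2.
Half the chord is √(r² − d²) = √(169/2), so the full chord is 13√2.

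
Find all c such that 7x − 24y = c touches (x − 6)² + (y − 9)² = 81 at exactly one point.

c = −399 or c = 51

For a tangent, require d(centre, line) = r = 9.
|7·6 − 24·9 − c| / √625 = 9
|c − (−174)| = 9·25, so c = 51 or c = −399.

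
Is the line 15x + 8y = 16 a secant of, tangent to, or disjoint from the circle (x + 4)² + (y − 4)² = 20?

secant

Substituting the line into the circle gives 289x² + 992x = 0.
Δ = 984064 − 0 = 984064.
Two real roots: the line is a secant.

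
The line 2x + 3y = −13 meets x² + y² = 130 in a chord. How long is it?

6√13

Express y = (−13 − 2x)/3 and substitute into the circle:
13x² + 52x − 1001 = 0  ⟹  x² + 4x − 77 = 0
x = 7 or x = −11, giving (7, −9) and (−11, 3).
Chord length = distance between (7, −9) and (−11, 3) = √468 = 6√13.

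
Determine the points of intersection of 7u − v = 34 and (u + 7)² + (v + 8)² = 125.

Express v = 7u − 34 and substitute into the circle:
50u² − 350u + 600 = 0  ⟹  u² − 7u + 12 = 0
u = 4 or u = 3, giving (4, −6) and (3, −13).

(3, −13) and (4, −6)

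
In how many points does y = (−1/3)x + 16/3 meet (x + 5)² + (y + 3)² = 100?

Substituting the line into the circle gives 10x² + 40x − 50 = 0.
Discriminant = (40)² − 4·10·(−50) = 3600 > 0.
Two real roots: the line is a secant.

2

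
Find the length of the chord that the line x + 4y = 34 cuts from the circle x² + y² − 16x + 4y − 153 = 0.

Express y = (34 − x)/4 and substitute into the circle:
17x² − 340x − 748 = 0  ⟹  x² − 20x − 44 = 0
x = 22 or x = −2, giving (22, 3) and (−2, 9).
Chord length = distance between (22, 3) and (−2, 9) = √612 = 6√17.

6√17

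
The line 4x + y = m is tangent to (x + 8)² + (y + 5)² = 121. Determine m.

m = −37 ± 11√17

Tangency holds when the distance from the centre (−8, −5) to the line equals the radius 11:
|4·(−8) + 1·(−5) − m| / √17 = 11
|m − (−37)| = 11√17.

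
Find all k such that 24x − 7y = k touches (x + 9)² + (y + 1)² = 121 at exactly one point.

k = −484 or k = 66

For a tangent, require d(centre, line) = r = 11.
|24·(−9) − 7·(−1) − k| / √625 = 11
|k − (−209)| = 11·25, so k = 66 or k = −484.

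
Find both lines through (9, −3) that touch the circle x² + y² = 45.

x − 2y = 15 and 2x + y = 15

A line y − (−3) = m(x − (9)) is tangent when its distance from (0, 0) is 3√5:
(−9m − (3))² = 45(m² + 1)
2m² + 3m − 2 = 0, so m = 1/2 or m = −2.
With m = 1/2: x − 2y = 15. With m = −2: 2x + y = 15.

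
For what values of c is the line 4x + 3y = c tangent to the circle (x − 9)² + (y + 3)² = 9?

For a tangent, require d(centre, line) = r = 3.
|4·9 + 3·(−3) − c| / √25 = 3
|c − (27)| = 3·5, so c = 42 or c = 12.

c = 12 or c = 42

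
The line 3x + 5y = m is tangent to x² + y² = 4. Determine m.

m = ±2√34

The line touches the circle iff its distance from (0, 0) is 2:
|3·0 + 5·0 − m| / √34 = 2
|m| = 2√34.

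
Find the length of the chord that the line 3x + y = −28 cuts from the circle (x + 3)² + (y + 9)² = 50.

From the line, y = −3x − 28. Substituting:
10x² + 120x + 320 = 0  ⟹  x² + 12x + 32 = 0
x = −4 or x = −8, giving (−4, −16) and (−8, −4).
Chord length = distance between (−4, −16) and (−8, −4) = √160 = 4√10.

4√10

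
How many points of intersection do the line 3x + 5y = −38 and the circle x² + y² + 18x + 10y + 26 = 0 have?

2

d² = (3·(−9) + 5·(−5) − (−38))²/34 = 98/17; r² = 80.
Since d² < r², the line cuts the circle twice.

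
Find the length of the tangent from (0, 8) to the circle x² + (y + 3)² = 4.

The centre is (0, −3) and r = 2. The square of the distance from P to the centre is 0 + 121 = 121.
The tangent meets the radius at right angles, so tangent² = |PO|² − r² = 121 − 4 = 117.

3√13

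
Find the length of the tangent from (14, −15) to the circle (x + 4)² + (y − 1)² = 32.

2√137

The centre is (−4, 1) and r = 4√2. The square of the distance from P to the centre is 324 + 256 = 580.
The tangent meets the radius at right angles, so tangent² = |PO|² − r² = 580 − 32 = 548.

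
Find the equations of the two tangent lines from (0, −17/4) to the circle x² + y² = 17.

Let a tangent through (0, −17/4) have slope m. Its distance from (0, 0) must equal √17:
[m·(0) − (17/4)]² = 17(m² + 1)
16m² − 1 = 0, so m = 1/4 or m = −1/4.
With m = 1/4: x − 4y = 17. With m = −1/4: x + 4y = −17.

x − 4y = 17 and x + 4y = −17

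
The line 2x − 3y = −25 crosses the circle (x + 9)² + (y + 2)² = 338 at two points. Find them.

Express y = (25 + 2x)/3 and substitute into the circle:
13x² + 286x − 1352 = 0  ⟹  x² + 22x − 104 = 0
x = 4 or x = −26, giving (4, 11) and (−26, −9).

(−26, −9) and (4, 11)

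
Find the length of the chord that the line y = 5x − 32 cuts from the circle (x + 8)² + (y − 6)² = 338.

4√26

Express y = 5x − 32 and substitute into the circle:
26x² − 364x + 1170 = 0  ⟹  x² − 14x + 45 = 0
x = 9 or x = 5, giving (9, 13) and (5, −7).
Chord length = distance between (9, 13) and (5, −7) = √416 = 4√26.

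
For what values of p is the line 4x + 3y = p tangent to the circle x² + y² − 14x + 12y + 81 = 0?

p = 0 or p = 20

The line touches the circle iff its distance from (7, −6) is 2:
|4·7 + 3·(−6) − p| / √25 = 2
|p − (10)| = 2·5, so p = 20 or p = 0.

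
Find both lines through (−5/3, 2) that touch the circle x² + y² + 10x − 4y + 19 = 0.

3x − y = −7 and 3x + y = −3

A line y − (2) = m(x − (−5/3)) is tangent when its distance from (−5, 2) is √10:
[m·(−10/3) − (0)]² = 10(m² + 1)
m² − 9 = 0, so m = 3 or m = −3.
With m = 3: 3x − y = −7. With m = −3: 3x + y = −3.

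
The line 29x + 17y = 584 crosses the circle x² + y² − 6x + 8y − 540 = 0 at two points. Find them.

Express y = (584 − 29x)/17 and substitute into the circle:
1130x² − 39550x + 264420 = 0  ⟹  x² − 35x + 234 = 0
x = 26 or x = 9, giving (26, −10) and (9, 19).

(9, 19) and (26, −10)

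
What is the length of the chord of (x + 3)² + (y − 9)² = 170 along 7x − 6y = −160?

From the line, y = (160 + 7x)/6. Substituting:
85x² + 1700x + 5440 = 0  ⟹  x² + 20x + 64 = 0
x = −4 or x = −16, giving (−4, 22) and (−16, 8).
Chord length = distance between (−4, 22) and (−16, 8) = √340 = 2√85.

2√85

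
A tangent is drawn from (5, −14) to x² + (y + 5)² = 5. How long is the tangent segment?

With centre O = (0, −5), |OP|² = 106 and r² = 5.
By the tangent–radius right angle, tangent length = √(|PO|² − r²) = √101.

√101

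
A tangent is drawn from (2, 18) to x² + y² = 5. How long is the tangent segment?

√323

Centre (0, 0), r² = 5. |PO|² = (2)² + (18)² = 328.
The tangent meets the radius at right angles, so tangent² = |PO|² − r² = 328 − 5 = 323.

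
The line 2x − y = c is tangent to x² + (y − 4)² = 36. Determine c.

c = −4 ± 6√5

The line touches the circle iff its distance from (0, 4) is 6:
|2·0 − 1·4 − c| / √5 = 6
|c − (−4)| = 6√5.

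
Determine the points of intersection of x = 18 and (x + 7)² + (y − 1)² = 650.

The line gives x = 18. Substituting into the circle:
y² − 2y − 24 = 0
y = 6 or y = −4, giving (18, 6) and (18, −4).

(18, −4) and (18, 6)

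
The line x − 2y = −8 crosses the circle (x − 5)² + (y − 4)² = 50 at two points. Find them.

(−2, 3) and (10, 9)

Substitute y = (8 + x)/2:
5x² − 40x − 100 = 0  ⟹  x² − 8x − 20 = 0
x = 10 or x = −2, giving (10, 9) and (−2, 3).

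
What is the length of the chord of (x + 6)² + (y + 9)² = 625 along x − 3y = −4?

15√10

From the line, y = (4 + x)/3. Substituting:
10x² + 170x − 4340 = 0  ⟹  x² + 17x − 434 = 0
x = 14 or x = −31, giving (14, 6) and (−31, −9).
Chord length = distance between (14, 6) and (−31, −9) = √2250 = 15√10.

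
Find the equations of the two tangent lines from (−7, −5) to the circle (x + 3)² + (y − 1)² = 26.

Let a tangent through (−7, −5) have slope m. Its distance from (−3, 1) must equal √26:
(4m − (6))² = 26(m² + 1)
5m² + 24m − 5 = 0, so m = 1/5 or m = −5.
Through (−7, −5) these give x − 5y = 18 and 5x + y = −40.

x − 5y = 18 and 5x + y = −40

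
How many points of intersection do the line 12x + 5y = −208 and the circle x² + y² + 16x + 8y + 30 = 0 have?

d² = (12·(−8) + 5·(−4) − (−208))²/169 = 8464/169; r² = 50.
Since d² > r², the line lies outside the circle.

0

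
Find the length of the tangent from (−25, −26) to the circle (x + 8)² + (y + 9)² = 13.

√565

Centre (−8, −9), r² = 13. |PO|² = (−17)² + (−17)² = 578.
By the tangent–radius right angle, tangent length = √(|PO|² − r²) = √565.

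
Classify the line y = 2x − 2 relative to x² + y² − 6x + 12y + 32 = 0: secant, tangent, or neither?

Substituting the line into the circle gives 5x² + 10x + 12 = 0.
Discriminant = (10)² − 4·5·(12) = −140 < 0.
No real roots: the line does not meet the circle.

neither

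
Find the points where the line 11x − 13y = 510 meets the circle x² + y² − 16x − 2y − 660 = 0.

From the line, y = (−510 + 11x)/13. Substituting:
290x² − 14210x + 161820 = 0  ⟹  x² − 49x + 558 = 0
x = 31 or x = 18, giving (31, −13) and (18, −24).

(18, −24) and (31, −13)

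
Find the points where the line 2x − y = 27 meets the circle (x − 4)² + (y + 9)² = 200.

Express y = 2x − 27 and substitute into the circle:
5x² − 80x + 140 = 0  ⟹  x² − 16x + 28 = 0
x = 14 or x = 2, giving (14, 1) and (2, −23).

(2, −23) and (14, 1)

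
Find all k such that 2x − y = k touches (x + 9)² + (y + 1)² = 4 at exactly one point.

k = −17 ± 2√5

The line touches the circle iff its distance from (−9, −1) is 2:
|2·(−9) − 1·(−1) − k| / √5 = 2
|k − (−17)| = 2√5.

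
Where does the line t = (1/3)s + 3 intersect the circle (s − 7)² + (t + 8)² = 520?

From the line, t = (9 + s)/3. Substituting:
10s² − 60s − 3150 = 0  ⟹  s² − 6s − 315 = 0
s = 21 or s = −15, giving (21, 10) and (−15, −2).

(−15, −2) and (21, 10)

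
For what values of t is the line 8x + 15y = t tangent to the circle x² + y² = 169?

Tangency holds when the distance from the centre (0, 0) to the line equals the radius 13:
|8·0 + 15·0 − t| / √289 = 13
|t| = 13·17, so t = 221 or t = −221.

t = −221 or t = 221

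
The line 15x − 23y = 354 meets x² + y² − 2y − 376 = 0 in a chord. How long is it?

Centre (0, 1), r² = 377. Perpendicular distance d from centre to line = |−377| / √754 = 377/√754.
Half the chord is √(r² − d²) = √(377/2), so the full chord is √754.

√754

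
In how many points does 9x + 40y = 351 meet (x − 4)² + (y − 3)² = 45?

Substituting the line into the circle gives 1681x² − 16958x + 6961 = 0.
Δ = 287573764 − 46805764 = 240768000.
Two real roots: the line is a secant.

2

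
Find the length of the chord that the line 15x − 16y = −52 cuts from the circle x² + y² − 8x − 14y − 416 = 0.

Centre (4, 7), r² = 481. Perpendicular distance d from centre to line = |0| / √481 = 0/√481.
Half the chord is √(r² − d²) = √(481), so the full chord is 2√481.

2√481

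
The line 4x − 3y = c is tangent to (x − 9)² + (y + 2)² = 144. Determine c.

The line touches the circle iff its distance from (9, −2) is 12:
|4·9 − 3·(−2) − c| / √25 = 12
|c − (42)| = 12·5, so c = 102 or c = −18.

c = −18 or c = 102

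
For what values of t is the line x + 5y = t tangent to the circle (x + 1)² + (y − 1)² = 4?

For a tangent, require d(centre, line) = r = 2.
|1·(−1) + 5·1 − t| / √26 = 2
|t − (4)| = 2√26.

t = 4 ± 2√26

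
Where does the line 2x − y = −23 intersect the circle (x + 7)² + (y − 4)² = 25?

From the line, y = 2x + 23. Substituting:
5x² + 90x + 385 = 0  ⟹  x² + 18x + 77 = 0
x = −7 or x = −11, giving (−7, 9) and (−11, 1).

(−11, 1) and (−7, 9)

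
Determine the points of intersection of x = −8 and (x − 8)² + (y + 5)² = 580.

(−8, −23) and (−8, 13)

The line gives x = −8. Substituting into the circle:
y² + 10y − 299 = 0
y = 13 or y = −23, giving (−8, 13) and (−8, −23).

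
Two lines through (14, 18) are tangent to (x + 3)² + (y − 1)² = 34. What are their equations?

5x − 3y = 16 and 3x − 5y = −48

Let a tangent through (14, 18) have slope m. Its distance from (−3, 1) must equal √34:
(−17m − (−17))² = 34(m² + 1)
15m² − 34m + 15 = 0, so m = 5/3 or m = 3/5.
With m = 5/3: 5x − 3y = 16. With m = 3/5: 3x − 5y = −48.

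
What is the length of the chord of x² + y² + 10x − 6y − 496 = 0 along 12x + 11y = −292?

2√265

The distance from (−5, 3) to the line is 265/√265, and r² = 530.
Half the chord is √(r² − d²) = √(265), so the full chord is 2√265.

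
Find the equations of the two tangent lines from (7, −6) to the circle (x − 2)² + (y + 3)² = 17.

x − 4y = 31 and 4x + y = 22

Write the tangent as mx − y + (−6 − m·(7)) = 0 and set its distance from the centre to √17:
[m·(−5) − (3)]² = 17(m² + 1)
4m² + 15m − 4 = 0, so m = 1/4 or m = −4.
Through (7, −6) these give x − 4y = 31 and 4x + y = 22.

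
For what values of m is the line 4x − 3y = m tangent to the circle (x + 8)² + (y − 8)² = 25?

For a tangent, require d(centre, line) = r = 5.
|4·(−8) − 3·8 − m| / √25 = 5
|m − (−56)| = 5·5, so m = −31 or m = −81.

m = −81 or m = −31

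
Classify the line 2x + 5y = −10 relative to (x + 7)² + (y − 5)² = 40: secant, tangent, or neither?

Centre (−7, 5), r² = 40. Distance² from centre to line = (21)²/29 = 441/29.
Since d² < r², the line cuts the circle twice.

secant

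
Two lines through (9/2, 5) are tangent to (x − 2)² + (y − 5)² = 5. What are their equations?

2x − y = 4 and 2x + y = 14

A line y − (5) = m(x − (9/2)) is tangent when its distance from (2, 5) is √5:
(−5/2m − (0))² = 5(m² + 1)
m² − 4 = 0, so m = 2 or m = −2.
With m = 2: 2x − y = 4. With m = −2: 2x + y = 14.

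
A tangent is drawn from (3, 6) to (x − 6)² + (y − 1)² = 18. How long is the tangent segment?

With centre O = (6, 1), |OP|² = 34 and r² = 18.
Power of the point: PT² = |PO|² − r² = 16, so PT = 4.

4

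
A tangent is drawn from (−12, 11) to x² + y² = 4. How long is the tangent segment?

3√29

With centre O = (0, 0), |OP|² = 265 and r² = 4.
The tangent meets the radius at right angles, so tangent² = |PO|² − r² = 265 − 4 = 261.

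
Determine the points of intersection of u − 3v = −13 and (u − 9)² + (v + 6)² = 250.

(−4, 3) and (14, 9)

Substitute v = (13 + u)/3:
10u² − 100u − 560 = 0  ⟹  u² − 10u − 56 = 0
u = 14 or u = −4, giving (14, 9) and (−4, 3).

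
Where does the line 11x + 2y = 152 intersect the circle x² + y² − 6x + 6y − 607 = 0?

(10, 21) and (18, −23)

Substitute y = (152 − 11x)/2:
125x² − 3500x + 22500 = 0  ⟹  x² − 28x + 180 = 0
x = 18 or x = 10, giving (18, −23) and (10, 21).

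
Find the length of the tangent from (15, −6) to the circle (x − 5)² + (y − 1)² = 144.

The centre is (5, 1) and r = 12. The square of the distance from P to the centre is 100 + 49 = 149.
The tangent meets the radius at right angles, so tangent² = |PO|² − r² = 149 − 144 = 5.

√5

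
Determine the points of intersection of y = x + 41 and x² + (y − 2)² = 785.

Express y = x + 41 and substitute into the circle:
2x² + 78x + 736 = 0  ⟹  x² + 39x + 368 = 0
x = −16 or x = −23, giving (−16, 25) and (−23, 18).

(−23, 18) and (−16, 25)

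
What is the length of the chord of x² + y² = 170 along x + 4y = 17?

The distance from (0, 0) to the line is 17/√17, and r² = 170.
Chord = 2√(r² − d²) = 2·√(153) = 6√17.

6√17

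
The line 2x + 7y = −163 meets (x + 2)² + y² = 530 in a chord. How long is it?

2√53

Substitute y = (−163 − 2x)/7:
53x² + 848x + 795 = 0  ⟹  x² + 16x + 15 = 0
x = −1 or x = −15, giving (−1, −23) and (−15, −19).
|(−1, −23) − (−15, −19)| = √((14)² + (−4)²) = 2√53.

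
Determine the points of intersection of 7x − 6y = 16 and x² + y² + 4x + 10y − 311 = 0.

From the line, y = (−16 + 7x)/6. Substituting:
85x² + 340x − 11900 = 0  ⟹  x² + 4x − 140 = 0
x = 10 or x = −14, giving (10, 9) and (−14, −19).

(−14, −19) and (10, 9)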